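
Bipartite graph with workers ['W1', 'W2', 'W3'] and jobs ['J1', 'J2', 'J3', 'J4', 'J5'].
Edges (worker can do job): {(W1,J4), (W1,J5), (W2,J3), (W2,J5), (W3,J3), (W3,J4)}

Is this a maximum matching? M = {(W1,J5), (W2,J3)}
No, size 2 is not maximum

Proposed matching has size 2.
Maximum matching size for this graph: 3.

This is NOT maximum - can be improved to size 3.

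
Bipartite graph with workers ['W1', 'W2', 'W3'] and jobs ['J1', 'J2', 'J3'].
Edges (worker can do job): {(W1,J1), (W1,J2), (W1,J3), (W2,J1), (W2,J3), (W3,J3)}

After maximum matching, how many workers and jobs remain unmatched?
Unmatched: 0 workers, 0 jobs

Maximum matching size: 3
Workers: 3 total, 3 matched, 0 unmatched
Jobs: 3 total, 3 matched, 0 unmatched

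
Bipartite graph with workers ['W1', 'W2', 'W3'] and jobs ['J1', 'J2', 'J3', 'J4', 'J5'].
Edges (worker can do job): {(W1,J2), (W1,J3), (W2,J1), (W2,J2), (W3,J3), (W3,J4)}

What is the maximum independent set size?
Maximum independent set = 5

By König's theorem:
- Min vertex cover = Max matching = 3
- Max independent set = Total vertices - Min vertex cover
- Max independent set = 8 - 3 = 5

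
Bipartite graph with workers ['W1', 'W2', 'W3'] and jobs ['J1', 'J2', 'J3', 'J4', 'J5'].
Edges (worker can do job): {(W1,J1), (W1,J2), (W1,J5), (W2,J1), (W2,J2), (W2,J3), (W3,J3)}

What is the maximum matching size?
Maximum matching size = 3

Maximum matching: {(W1,J5), (W2,J1), (W3,J3)}
Size: 3

This assigns 3 workers to 3 distinct jobs.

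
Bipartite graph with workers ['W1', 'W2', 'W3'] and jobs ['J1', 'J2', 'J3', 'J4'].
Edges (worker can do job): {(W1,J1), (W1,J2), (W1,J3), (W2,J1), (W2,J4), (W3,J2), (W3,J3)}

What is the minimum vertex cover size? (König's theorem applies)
Minimum vertex cover size = 3

By König's theorem: in bipartite graphs,
min vertex cover = max matching = 3

Maximum matching has size 3, so minimum vertex cover also has size 3.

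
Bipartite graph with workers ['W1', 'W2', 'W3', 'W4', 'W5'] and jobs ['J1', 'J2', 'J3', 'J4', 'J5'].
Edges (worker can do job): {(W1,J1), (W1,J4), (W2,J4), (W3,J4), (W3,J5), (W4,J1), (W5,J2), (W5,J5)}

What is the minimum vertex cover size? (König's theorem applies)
Minimum vertex cover size = 4

By König's theorem: in bipartite graphs,
min vertex cover = max matching = 4

Maximum matching has size 4, so minimum vertex cover also has size 4.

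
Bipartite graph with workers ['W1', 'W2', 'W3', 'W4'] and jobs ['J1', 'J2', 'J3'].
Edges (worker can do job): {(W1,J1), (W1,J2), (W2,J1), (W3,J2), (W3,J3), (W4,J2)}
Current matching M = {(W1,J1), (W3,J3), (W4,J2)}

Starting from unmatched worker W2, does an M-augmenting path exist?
No augmenting path from W2

Alternating search from W2 reaches jobs: {J1, J2}.
Every reachable job is already matched in M, and following those matched edges back to workers exposes no further unvisited jobs.
No M-augmenting path from W2 exists.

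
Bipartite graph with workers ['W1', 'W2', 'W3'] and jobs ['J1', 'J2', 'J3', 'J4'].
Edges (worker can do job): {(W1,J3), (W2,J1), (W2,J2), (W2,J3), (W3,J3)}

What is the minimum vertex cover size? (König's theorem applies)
Minimum vertex cover size = 2

By König's theorem: in bipartite graphs,
min vertex cover = max matching = 2

Maximum matching has size 2, so minimum vertex cover also has size 2.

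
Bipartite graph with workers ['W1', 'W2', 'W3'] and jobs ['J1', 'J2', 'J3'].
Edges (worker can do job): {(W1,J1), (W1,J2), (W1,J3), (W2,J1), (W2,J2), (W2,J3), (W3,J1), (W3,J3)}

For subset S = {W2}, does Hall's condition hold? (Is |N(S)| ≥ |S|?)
Yes: |N(S)| = 3, |S| = 1

Subset S = {W2}
Neighbors N(S) = {J1, J2, J3}

|N(S)| = 3, |S| = 1
Hall's condition: |N(S)| ≥ |S| is satisfied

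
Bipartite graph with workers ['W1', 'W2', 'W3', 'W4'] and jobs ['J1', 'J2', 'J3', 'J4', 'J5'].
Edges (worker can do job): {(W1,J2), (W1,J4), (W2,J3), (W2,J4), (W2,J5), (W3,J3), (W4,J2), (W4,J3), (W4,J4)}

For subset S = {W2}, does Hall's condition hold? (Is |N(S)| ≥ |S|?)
Yes: |N(S)| = 3, |S| = 1

Subset S = {W2}
Neighbors N(S) = {J3, J4, J5}

|N(S)| = 3, |S| = 1
Hall's condition: |N(S)| ≥ |S| is satisfied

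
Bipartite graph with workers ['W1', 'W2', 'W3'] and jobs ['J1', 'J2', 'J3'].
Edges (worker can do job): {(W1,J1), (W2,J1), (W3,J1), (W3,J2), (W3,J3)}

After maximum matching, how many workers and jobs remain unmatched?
Unmatched: 1 workers, 1 jobs

Maximum matching size: 2
Workers: 3 total, 2 matched, 1 unmatched
Jobs: 3 total, 2 matched, 1 unmatched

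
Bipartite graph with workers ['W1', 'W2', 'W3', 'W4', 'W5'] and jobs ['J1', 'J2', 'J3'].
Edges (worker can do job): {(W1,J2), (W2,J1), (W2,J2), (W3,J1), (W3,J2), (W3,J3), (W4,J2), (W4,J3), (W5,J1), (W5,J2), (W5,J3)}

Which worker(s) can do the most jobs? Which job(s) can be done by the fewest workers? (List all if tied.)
Most versatile: W3, W5 (3 jobs); Least covered: J1, J3 (3 workers)

Worker degrees (jobs they can do): W1:1, W2:2, W3:3, W4:2, W5:3
Job degrees (workers who can do it): J1:3, J2:5, J3:3

Maximum worker degree is 3, achieved by: W3, W5
Minimum job degree is 3, achieved by: J1, J3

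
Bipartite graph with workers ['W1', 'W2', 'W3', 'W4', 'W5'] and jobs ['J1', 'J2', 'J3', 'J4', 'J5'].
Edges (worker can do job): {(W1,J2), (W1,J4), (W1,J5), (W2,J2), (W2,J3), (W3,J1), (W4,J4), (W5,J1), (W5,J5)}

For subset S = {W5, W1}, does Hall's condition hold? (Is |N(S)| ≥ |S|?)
Yes: |N(S)| = 4, |S| = 2

Subset S = {W5, W1}
Neighbors N(S) = {J1, J2, J4, J5}

|N(S)| = 4, |S| = 2
Hall's condition: |N(S)| ≥ |S| is satisfied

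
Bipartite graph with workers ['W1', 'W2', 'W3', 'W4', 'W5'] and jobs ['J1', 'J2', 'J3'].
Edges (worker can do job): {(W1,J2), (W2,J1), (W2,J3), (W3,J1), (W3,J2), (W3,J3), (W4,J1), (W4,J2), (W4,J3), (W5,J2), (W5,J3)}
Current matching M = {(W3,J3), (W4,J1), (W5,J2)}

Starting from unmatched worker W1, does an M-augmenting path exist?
No augmenting path from W1

Alternating search from W1 reaches jobs: {J1, J2, J3}.
Every reachable job is already matched in M, and following those matched edges back to workers exposes no further unvisited jobs.
No M-augmenting path from W1 exists.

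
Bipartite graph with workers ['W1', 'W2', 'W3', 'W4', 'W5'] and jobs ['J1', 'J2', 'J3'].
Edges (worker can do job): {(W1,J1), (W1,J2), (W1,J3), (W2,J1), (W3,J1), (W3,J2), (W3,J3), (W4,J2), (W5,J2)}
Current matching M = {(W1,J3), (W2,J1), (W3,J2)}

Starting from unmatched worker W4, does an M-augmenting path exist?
No augmenting path from W4

Alternating search from W4 reaches jobs: {J1, J2, J3}.
Every reachable job is already matched in M, and following those matched edges back to workers exposes no further unvisited jobs.
No M-augmenting path from W4 exists.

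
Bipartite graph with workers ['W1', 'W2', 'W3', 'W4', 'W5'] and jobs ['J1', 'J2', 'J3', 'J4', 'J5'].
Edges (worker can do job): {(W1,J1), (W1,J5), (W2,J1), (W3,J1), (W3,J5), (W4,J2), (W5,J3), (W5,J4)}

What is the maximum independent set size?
Maximum independent set = 6

By König's theorem:
- Min vertex cover = Max matching = 4
- Max independent set = Total vertices - Min vertex cover
- Max independent set = 10 - 4 = 6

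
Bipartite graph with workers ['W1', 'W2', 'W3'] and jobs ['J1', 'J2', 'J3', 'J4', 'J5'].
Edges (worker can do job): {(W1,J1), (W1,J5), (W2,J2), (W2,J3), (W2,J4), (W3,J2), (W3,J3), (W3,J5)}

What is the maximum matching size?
Maximum matching size = 3

Maximum matching: {(W1,J1), (W2,J2), (W3,J3)}
Size: 3

This assigns 3 workers to 3 distinct jobs.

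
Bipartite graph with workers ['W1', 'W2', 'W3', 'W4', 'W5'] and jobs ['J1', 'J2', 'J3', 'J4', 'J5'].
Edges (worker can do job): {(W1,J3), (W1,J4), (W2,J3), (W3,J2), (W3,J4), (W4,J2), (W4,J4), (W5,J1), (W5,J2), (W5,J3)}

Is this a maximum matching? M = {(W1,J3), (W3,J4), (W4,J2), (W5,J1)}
Yes, size 4 is maximum

Proposed matching has size 4.
Maximum matching size for this graph: 4.

This is a maximum matching.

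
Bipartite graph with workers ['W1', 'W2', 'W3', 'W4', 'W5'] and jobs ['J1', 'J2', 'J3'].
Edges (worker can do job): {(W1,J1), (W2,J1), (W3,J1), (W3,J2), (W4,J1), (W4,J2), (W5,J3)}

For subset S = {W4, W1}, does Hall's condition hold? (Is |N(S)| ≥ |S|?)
Yes: |N(S)| = 2, |S| = 2

Subset S = {W4, W1}
Neighbors N(S) = {J1, J2}

|N(S)| = 2, |S| = 2
Hall's condition: |N(S)| ≥ |S| is satisfied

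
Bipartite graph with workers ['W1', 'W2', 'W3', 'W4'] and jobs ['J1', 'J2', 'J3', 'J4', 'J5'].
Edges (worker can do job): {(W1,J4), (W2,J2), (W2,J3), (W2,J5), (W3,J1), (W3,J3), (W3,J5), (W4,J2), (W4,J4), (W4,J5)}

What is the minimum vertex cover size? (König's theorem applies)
Minimum vertex cover size = 4

By König's theorem: in bipartite graphs,
min vertex cover = max matching = 4

Maximum matching has size 4, so minimum vertex cover also has size 4.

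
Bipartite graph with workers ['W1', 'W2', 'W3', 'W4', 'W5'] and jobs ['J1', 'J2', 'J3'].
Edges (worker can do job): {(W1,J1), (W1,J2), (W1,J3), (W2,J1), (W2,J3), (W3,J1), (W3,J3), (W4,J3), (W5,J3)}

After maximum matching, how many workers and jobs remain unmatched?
Unmatched: 2 workers, 0 jobs

Maximum matching size: 3
Workers: 5 total, 3 matched, 2 unmatched
Jobs: 3 total, 3 matched, 0 unmatched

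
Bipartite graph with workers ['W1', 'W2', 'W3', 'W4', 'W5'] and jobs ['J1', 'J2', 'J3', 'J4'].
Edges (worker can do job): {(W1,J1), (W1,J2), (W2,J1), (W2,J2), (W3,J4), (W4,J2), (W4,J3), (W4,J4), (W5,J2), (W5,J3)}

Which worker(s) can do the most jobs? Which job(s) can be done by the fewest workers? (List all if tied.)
Most versatile: W4 (3 jobs); Least covered: J1, J3, J4 (2 workers)

Worker degrees (jobs they can do): W1:2, W2:2, W3:1, W4:3, W5:2
Job degrees (workers who can do it): J1:2, J2:4, J3:2, J4:2

Maximum worker degree is 3, achieved by: W4
Minimum job degree is 2, achieved by: J1, J3, J4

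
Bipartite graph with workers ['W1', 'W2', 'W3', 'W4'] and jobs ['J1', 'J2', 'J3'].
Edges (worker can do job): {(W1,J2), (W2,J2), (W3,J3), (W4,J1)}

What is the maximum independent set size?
Maximum independent set = 4

By König's theorem:
- Min vertex cover = Max matching = 3
- Max independent set = Total vertices - Min vertex cover
- Max independent set = 7 - 3 = 4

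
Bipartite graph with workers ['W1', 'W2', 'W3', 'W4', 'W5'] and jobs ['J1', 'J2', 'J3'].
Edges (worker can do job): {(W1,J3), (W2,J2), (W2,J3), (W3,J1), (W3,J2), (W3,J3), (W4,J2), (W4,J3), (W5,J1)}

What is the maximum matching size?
Maximum matching size = 3

Maximum matching: {(W3,J3), (W4,J2), (W5,J1)}
Size: 3

This assigns 3 workers to 3 distinct jobs.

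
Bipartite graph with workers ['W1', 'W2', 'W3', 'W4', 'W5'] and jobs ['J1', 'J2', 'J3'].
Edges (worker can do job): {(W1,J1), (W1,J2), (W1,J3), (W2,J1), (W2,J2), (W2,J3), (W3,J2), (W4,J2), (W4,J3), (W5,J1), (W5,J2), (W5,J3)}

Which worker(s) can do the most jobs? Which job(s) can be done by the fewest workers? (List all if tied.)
Most versatile: W1, W2, W5 (3 jobs); Least covered: J1 (3 workers)

Worker degrees (jobs they can do): W1:3, W2:3, W3:1, W4:2, W5:3
Job degrees (workers who can do it): J1:3, J2:5, J3:4

Maximum worker degree is 3, achieved by: W1, W2, W5
Minimum job degree is 3, achieved by: J1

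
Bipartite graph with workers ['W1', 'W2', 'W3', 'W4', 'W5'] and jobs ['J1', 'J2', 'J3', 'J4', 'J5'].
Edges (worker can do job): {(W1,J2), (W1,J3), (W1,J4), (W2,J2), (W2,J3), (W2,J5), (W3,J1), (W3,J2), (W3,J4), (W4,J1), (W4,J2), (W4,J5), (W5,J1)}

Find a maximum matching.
Matching: {(W1,J4), (W2,J3), (W3,J2), (W4,J5), (W5,J1)}

Maximum matching (size 5):
  W1 → J4
  W2 → J3
  W3 → J2
  W4 → J5
  W5 → J1

Each worker is assigned to at most one job, and each job to at most one worker.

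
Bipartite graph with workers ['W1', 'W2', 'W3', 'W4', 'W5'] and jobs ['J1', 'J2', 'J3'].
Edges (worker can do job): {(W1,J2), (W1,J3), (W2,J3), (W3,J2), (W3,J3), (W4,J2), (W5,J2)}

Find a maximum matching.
Matching: {(W3,J3), (W5,J2)}

Maximum matching (size 2):
  W3 → J3
  W5 → J2

Each worker is assigned to at most one job, and each job to at most one worker.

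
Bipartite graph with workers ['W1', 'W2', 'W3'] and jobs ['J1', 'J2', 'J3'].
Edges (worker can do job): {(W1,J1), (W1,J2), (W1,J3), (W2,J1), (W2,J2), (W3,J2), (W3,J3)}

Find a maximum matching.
Matching: {(W1,J3), (W2,J1), (W3,J2)}

Maximum matching (size 3):
  W1 → J3
  W2 → J1
  W3 → J2

Each worker is assigned to at most one job, and each job to at most one worker.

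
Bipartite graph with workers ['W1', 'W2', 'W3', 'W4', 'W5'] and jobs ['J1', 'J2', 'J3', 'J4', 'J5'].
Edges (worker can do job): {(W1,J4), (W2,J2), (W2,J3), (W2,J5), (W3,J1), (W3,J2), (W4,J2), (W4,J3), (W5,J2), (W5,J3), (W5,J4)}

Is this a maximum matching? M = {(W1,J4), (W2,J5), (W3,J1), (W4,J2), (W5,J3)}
Yes, size 5 is maximum

Proposed matching has size 5.
Maximum matching size for this graph: 5.

This is a maximum matching.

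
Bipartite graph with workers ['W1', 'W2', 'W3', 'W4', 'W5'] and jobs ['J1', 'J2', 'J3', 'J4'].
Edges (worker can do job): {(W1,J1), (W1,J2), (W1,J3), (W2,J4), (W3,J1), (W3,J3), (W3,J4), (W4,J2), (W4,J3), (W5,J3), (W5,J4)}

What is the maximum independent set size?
Maximum independent set = 5

By König's theorem:
- Min vertex cover = Max matching = 4
- Max independent set = Total vertices - Min vertex cover
- Max independent set = 9 - 4 = 5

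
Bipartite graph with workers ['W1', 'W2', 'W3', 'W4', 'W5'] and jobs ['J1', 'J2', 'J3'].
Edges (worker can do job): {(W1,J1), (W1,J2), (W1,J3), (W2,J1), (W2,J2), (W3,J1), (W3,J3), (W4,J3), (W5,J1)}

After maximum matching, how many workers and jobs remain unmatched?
Unmatched: 2 workers, 0 jobs

Maximum matching size: 3
Workers: 5 total, 3 matched, 2 unmatched
Jobs: 3 total, 3 matched, 0 unmatched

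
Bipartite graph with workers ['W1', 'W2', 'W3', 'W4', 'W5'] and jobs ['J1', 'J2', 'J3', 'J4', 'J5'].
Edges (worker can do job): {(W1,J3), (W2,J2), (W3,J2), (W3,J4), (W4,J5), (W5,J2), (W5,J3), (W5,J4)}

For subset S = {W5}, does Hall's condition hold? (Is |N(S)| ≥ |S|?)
Yes: |N(S)| = 3, |S| = 1

Subset S = {W5}
Neighbors N(S) = {J2, J3, J4}

|N(S)| = 3, |S| = 1
Hall's condition: |N(S)| ≥ |S| is satisfied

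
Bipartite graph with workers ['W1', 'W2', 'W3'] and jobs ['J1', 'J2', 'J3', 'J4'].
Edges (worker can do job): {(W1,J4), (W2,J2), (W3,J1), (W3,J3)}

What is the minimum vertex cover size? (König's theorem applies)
Minimum vertex cover size = 3

By König's theorem: in bipartite graphs,
min vertex cover = max matching = 3

Maximum matching has size 3, so minimum vertex cover also has size 3.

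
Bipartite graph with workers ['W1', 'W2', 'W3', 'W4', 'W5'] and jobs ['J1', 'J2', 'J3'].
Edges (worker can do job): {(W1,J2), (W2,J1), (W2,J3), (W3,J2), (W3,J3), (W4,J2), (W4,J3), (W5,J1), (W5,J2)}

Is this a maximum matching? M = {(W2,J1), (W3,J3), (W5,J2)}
Yes, size 3 is maximum

Proposed matching has size 3.
Maximum matching size for this graph: 3.

This is a maximum matching.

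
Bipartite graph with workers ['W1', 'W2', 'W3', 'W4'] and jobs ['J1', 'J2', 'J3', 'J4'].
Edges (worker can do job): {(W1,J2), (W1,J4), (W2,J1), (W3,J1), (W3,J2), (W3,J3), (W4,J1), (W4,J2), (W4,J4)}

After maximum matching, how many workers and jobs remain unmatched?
Unmatched: 0 workers, 0 jobs

Maximum matching size: 4
Workers: 4 total, 4 matched, 0 unmatched
Jobs: 4 total, 4 matched, 0 unmatched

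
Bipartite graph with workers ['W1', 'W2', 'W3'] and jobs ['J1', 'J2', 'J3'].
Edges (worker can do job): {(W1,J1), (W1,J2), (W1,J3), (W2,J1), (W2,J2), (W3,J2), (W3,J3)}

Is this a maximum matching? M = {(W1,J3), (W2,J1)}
No, size 2 is not maximum

Proposed matching has size 2.
Maximum matching size for this graph: 3.

This is NOT maximum - can be improved to size 3.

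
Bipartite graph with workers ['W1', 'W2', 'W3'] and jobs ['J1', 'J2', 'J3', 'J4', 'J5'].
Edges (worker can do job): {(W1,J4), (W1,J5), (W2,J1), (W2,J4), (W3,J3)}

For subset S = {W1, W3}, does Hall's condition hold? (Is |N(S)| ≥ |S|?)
Yes: |N(S)| = 3, |S| = 2

Subset S = {W1, W3}
Neighbors N(S) = {J3, J4, J5}

|N(S)| = 3, |S| = 2
Hall's condition: |N(S)| ≥ |S| is satisfied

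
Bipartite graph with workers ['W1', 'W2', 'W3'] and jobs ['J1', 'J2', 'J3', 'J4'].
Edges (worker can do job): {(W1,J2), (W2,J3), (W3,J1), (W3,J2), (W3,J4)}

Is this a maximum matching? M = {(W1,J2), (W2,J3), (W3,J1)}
Yes, size 3 is maximum

Proposed matching has size 3.
Maximum matching size for this graph: 3.

This is a maximum matching.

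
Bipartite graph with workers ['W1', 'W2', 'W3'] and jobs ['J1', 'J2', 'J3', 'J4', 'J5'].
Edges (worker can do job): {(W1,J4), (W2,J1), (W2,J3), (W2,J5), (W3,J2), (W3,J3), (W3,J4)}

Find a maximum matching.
Matching: {(W1,J4), (W2,J5), (W3,J2)}

Maximum matching (size 3):
  W1 → J4
  W2 → J5
  W3 → J2

Each worker is assigned to at most one job, and each job to at most one worker.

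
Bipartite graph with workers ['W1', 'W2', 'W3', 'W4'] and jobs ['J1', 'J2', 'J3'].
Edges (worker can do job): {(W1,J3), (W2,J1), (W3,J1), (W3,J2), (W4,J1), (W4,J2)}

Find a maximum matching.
Matching: {(W1,J3), (W3,J2), (W4,J1)}

Maximum matching (size 3):
  W1 → J3
  W3 → J2
  W4 → J1

Each worker is assigned to at most one job, and each job to at most one worker.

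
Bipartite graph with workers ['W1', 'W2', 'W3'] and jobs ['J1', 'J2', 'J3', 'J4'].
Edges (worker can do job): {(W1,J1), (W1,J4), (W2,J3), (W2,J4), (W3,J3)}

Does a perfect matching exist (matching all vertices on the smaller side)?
Yes, perfect matching exists (size 3)

Perfect matching: {(W1,J1), (W2,J4), (W3,J3)}
All 3 vertices on the smaller side are matched.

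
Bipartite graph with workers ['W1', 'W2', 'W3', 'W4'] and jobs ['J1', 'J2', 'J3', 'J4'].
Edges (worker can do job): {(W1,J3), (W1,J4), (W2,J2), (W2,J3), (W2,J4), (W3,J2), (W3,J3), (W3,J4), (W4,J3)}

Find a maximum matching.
Matching: {(W2,J2), (W3,J4), (W4,J3)}

Maximum matching (size 3):
  W2 → J2
  W3 → J4
  W4 → J3

Each worker is assigned to at most one job, and each job to at most one worker.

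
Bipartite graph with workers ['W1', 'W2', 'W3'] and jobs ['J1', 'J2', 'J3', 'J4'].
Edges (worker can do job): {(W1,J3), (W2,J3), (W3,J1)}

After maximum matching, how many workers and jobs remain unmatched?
Unmatched: 1 workers, 2 jobs

Maximum matching size: 2
Workers: 3 total, 2 matched, 1 unmatched
Jobs: 4 total, 2 matched, 2 unmatched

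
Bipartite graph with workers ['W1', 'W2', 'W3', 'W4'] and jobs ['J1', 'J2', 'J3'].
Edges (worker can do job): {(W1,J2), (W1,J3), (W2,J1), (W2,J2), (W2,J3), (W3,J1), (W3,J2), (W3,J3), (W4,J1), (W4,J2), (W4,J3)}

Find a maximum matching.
Matching: {(W1,J2), (W3,J3), (W4,J1)}

Maximum matching (size 3):
  W1 → J2
  W3 → J3
  W4 → J1

Each worker is assigned to at most one job, and each job to at most one worker.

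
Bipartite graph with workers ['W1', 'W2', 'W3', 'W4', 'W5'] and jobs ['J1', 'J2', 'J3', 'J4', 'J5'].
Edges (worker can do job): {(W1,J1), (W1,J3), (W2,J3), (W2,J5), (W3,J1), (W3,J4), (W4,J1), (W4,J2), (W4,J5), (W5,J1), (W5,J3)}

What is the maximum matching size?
Maximum matching size = 5

Maximum matching: {(W1,J1), (W2,J5), (W3,J4), (W4,J2), (W5,J3)}
Size: 5

This assigns 5 workers to 5 distinct jobs.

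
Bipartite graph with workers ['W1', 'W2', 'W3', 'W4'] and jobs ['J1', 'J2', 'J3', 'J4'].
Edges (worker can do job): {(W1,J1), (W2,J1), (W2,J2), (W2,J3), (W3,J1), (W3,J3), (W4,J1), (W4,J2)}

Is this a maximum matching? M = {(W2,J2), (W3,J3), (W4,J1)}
Yes, size 3 is maximum

Proposed matching has size 3.
Maximum matching size for this graph: 3.

This is a maximum matching.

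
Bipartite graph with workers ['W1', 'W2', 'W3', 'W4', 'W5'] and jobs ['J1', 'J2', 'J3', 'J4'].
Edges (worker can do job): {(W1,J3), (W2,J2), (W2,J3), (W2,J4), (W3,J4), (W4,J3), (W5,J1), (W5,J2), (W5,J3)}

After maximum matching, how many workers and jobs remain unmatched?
Unmatched: 1 workers, 0 jobs

Maximum matching size: 4
Workers: 5 total, 4 matched, 1 unmatched
Jobs: 4 total, 4 matched, 0 unmatched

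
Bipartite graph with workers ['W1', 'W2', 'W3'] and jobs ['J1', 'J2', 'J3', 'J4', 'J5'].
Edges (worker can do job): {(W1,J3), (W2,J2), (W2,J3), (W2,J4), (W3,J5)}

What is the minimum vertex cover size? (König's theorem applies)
Minimum vertex cover size = 3

By König's theorem: in bipartite graphs,
min vertex cover = max matching = 3

Maximum matching has size 3, so minimum vertex cover also has size 3.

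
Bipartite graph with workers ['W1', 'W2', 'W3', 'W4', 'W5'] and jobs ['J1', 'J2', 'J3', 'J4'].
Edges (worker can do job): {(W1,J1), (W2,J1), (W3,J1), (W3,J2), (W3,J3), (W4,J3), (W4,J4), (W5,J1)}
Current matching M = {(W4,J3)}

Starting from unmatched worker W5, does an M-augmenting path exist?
Yes: W5 → J1

An M-augmenting path alternates non-matching / matching edges, starting and ending at unmatched vertices.
Path: W5 → J1
(J1 is unmatched in M, so the path is augmenting.)
Flipping edges along this path would increase |M| from 1 to 2.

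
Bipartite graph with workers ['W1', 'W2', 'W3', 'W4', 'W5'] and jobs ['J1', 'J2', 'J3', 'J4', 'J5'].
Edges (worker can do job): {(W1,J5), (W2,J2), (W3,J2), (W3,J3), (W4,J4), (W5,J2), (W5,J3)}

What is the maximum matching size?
Maximum matching size = 4

Maximum matching: {(W1,J5), (W3,J2), (W4,J4), (W5,J3)}
Size: 4

This assigns 4 workers to 4 distinct jobs.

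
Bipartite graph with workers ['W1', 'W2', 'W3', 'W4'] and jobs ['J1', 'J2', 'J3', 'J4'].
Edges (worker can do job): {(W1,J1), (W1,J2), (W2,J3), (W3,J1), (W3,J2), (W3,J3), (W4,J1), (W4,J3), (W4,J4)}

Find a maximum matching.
Matching: {(W1,J2), (W2,J3), (W3,J1), (W4,J4)}

Maximum matching (size 4):
  W1 → J2
  W2 → J3
  W3 → J1
  W4 → J4

Each worker is assigned to at most one job, and each job to at most one worker.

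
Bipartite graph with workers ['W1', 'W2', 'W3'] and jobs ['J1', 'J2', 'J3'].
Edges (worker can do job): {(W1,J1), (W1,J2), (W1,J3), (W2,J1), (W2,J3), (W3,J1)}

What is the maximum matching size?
Maximum matching size = 3

Maximum matching: {(W1,J2), (W2,J3), (W3,J1)}
Size: 3

This assigns 3 workers to 3 distinct jobs.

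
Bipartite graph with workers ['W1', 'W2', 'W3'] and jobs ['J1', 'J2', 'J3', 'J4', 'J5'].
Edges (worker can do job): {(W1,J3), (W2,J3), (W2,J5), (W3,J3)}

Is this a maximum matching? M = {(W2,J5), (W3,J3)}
Yes, size 2 is maximum

Proposed matching has size 2.
Maximum matching size for this graph: 2.

This is a maximum matching.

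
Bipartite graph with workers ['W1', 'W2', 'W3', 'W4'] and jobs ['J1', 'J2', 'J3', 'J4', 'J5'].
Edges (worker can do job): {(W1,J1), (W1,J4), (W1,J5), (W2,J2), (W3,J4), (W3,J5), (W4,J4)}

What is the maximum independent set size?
Maximum independent set = 5

By König's theorem:
- Min vertex cover = Max matching = 4
- Max independent set = Total vertices - Min vertex cover
- Max independent set = 9 - 4 = 5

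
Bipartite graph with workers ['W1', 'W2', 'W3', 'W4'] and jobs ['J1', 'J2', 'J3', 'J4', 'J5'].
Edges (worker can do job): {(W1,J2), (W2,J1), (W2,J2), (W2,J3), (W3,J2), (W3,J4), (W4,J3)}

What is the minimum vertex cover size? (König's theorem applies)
Minimum vertex cover size = 4

By König's theorem: in bipartite graphs,
min vertex cover = max matching = 4

Maximum matching has size 4, so minimum vertex cover also has size 4.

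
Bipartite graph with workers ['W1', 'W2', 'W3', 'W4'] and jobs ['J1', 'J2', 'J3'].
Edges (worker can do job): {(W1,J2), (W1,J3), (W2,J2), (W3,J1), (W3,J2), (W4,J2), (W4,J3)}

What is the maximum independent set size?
Maximum independent set = 4

By König's theorem:
- Min vertex cover = Max matching = 3
- Max independent set = Total vertices - Min vertex cover
- Max independent set = 7 - 3 = 4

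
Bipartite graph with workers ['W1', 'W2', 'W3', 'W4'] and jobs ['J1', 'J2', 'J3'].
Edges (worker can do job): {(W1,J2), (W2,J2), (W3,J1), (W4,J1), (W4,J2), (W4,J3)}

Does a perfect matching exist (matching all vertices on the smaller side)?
Yes, perfect matching exists (size 3)

Perfect matching: {(W1,J2), (W3,J1), (W4,J3)}
All 3 vertices on the smaller side are matched.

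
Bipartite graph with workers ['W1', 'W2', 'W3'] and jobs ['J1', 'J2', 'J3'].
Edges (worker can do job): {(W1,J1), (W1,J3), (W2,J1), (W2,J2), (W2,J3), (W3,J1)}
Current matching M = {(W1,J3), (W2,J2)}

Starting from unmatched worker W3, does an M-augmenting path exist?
Yes: W3 → J1

An M-augmenting path alternates non-matching / matching edges, starting and ending at unmatched vertices.
Path: W3 → J1
(J1 is unmatched in M, so the path is augmenting.)
Flipping edges along this path would increase |M| from 2 to 3.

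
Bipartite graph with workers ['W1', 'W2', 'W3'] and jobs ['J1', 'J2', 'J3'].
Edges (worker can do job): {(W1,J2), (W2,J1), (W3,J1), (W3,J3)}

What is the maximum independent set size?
Maximum independent set = 3

By König's theorem:
- Min vertex cover = Max matching = 3
- Max independent set = Total vertices - Min vertex cover
- Max independent set = 6 - 3 = 3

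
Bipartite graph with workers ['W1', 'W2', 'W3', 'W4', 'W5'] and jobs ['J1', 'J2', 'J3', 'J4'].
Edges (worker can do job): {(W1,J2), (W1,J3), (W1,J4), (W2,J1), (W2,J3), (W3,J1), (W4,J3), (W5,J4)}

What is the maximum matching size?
Maximum matching size = 4

Maximum matching: {(W1,J2), (W3,J1), (W4,J3), (W5,J4)}
Size: 4

This assigns 4 workers to 4 distinct jobs.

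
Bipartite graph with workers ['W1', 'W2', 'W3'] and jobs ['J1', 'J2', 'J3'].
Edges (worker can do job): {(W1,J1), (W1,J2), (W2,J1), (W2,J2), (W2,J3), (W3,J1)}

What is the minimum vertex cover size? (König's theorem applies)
Minimum vertex cover size = 3

By König's theorem: in bipartite graphs,
min vertex cover = max matching = 3

Maximum matching has size 3, so minimum vertex cover also has size 3.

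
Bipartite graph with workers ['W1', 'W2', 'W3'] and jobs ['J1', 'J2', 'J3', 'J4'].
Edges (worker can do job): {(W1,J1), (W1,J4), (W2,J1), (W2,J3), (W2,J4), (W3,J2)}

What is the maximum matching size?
Maximum matching size = 3

Maximum matching: {(W1,J4), (W2,J3), (W3,J2)}
Size: 3

This assigns 3 workers to 3 distinct jobs.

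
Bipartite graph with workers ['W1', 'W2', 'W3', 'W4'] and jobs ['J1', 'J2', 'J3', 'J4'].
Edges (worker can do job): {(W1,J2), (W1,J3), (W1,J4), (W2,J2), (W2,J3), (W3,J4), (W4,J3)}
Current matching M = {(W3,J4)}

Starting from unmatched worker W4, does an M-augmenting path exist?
Yes: W4 → J3

An M-augmenting path alternates non-matching / matching edges, starting and ending at unmatched vertices.
Path: W4 → J3
(J3 is unmatched in M, so the path is augmenting.)
Flipping edges along this path would increase |M| from 1 to 2.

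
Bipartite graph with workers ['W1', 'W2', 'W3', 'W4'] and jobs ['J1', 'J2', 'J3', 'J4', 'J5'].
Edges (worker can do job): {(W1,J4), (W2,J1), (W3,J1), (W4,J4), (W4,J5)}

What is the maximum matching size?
Maximum matching size = 3

Maximum matching: {(W1,J4), (W3,J1), (W4,J5)}
Size: 3

This assigns 3 workers to 3 distinct jobs.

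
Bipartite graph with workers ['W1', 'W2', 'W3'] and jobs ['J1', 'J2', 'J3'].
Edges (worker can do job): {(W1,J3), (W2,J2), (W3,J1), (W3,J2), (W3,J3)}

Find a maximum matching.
Matching: {(W1,J3), (W2,J2), (W3,J1)}

Maximum matching (size 3):
  W1 → J3
  W2 → J2
  W3 → J1

Each worker is assigned to at most one job, and each job to at most one worker.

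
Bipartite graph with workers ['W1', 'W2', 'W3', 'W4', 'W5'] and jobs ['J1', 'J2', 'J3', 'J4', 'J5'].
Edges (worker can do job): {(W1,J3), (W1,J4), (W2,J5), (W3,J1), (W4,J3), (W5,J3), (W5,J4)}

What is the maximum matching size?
Maximum matching size = 4

Maximum matching: {(W1,J4), (W2,J5), (W3,J1), (W5,J3)}
Size: 4

This assigns 4 workers to 4 distinct jobs.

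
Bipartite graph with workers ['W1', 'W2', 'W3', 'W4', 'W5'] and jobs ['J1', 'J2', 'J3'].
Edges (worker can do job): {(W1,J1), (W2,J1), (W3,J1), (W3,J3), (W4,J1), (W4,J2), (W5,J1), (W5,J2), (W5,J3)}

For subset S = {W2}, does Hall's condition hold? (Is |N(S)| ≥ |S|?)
Yes: |N(S)| = 1, |S| = 1

Subset S = {W2}
Neighbors N(S) = {J1}

|N(S)| = 1, |S| = 1
Hall's condition: |N(S)| ≥ |S| is satisfied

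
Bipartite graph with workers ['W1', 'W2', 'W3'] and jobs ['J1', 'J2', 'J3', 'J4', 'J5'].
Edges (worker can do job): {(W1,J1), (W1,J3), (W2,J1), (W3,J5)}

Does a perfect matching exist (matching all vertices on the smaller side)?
Yes, perfect matching exists (size 3)

Perfect matching: {(W1,J3), (W2,J1), (W3,J5)}
All 3 vertices on the smaller side are matched.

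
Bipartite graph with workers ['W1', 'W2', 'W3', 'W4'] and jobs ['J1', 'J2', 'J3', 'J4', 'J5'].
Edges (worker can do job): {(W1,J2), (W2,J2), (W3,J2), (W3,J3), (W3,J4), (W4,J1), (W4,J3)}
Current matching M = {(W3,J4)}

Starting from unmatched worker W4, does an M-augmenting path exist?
Yes: W4 → J3

An M-augmenting path alternates non-matching / matching edges, starting and ending at unmatched vertices.
Path: W4 → J3
(J3 is unmatched in M, so the path is augmenting.)
Flipping edges along this path would increase |M| from 1 to 2.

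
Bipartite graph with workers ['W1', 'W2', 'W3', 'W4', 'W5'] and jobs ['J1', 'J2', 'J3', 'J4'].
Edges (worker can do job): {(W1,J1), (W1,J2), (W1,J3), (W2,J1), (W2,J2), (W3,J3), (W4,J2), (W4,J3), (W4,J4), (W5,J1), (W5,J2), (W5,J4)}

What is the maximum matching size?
Maximum matching size = 4

Maximum matching: {(W1,J1), (W3,J3), (W4,J4), (W5,J2)}
Size: 4

This assigns 4 workers to 4 distinct jobs.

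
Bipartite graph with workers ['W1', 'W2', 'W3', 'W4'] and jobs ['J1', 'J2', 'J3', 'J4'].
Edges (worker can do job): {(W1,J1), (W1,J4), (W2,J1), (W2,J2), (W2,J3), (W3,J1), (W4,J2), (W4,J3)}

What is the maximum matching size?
Maximum matching size = 4

Maximum matching: {(W1,J4), (W2,J3), (W3,J1), (W4,J2)}
Size: 4

This assigns 4 workers to 4 distinct jobs.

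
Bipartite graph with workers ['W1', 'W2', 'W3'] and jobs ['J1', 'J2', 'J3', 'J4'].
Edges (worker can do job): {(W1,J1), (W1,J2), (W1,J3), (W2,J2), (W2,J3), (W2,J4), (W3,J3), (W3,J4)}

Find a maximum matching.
Matching: {(W1,J2), (W2,J3), (W3,J4)}

Maximum matching (size 3):
  W1 → J2
  W2 → J3
  W3 → J4

Each worker is assigned to at most one job, and each job to at most one worker.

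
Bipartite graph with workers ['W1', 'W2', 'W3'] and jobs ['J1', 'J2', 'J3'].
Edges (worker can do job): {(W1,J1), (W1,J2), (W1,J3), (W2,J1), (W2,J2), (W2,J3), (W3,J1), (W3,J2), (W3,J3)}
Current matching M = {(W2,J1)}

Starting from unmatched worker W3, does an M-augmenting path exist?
Yes: W3 → J3

An M-augmenting path alternates non-matching / matching edges, starting and ending at unmatched vertices.
Path: W3 → J3
(J3 is unmatched in M, so the path is augmenting.)
Flipping edges along this path would increase |M| from 1 to 2.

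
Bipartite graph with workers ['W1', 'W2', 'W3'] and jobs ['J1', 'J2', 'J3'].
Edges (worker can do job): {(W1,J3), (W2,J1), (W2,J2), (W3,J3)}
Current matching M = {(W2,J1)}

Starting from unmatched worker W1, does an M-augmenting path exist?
Yes: W1 → J3

An M-augmenting path alternates non-matching / matching edges, starting and ending at unmatched vertices.
Path: W1 → J3
(J3 is unmatched in M, so the path is augmenting.)
Flipping edges along this path would increase |M| from 1 to 2.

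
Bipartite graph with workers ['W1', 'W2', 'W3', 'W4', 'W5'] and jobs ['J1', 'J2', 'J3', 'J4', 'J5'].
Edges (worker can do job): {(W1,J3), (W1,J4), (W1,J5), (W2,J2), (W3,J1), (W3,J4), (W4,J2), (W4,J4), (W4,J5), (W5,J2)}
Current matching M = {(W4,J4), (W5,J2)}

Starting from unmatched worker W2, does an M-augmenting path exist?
No augmenting path from W2

Alternating search from W2 reaches jobs: {J2}.
Every reachable job is already matched in M, and following those matched edges back to workers exposes no further unvisited jobs.
No M-augmenting path from W2 exists.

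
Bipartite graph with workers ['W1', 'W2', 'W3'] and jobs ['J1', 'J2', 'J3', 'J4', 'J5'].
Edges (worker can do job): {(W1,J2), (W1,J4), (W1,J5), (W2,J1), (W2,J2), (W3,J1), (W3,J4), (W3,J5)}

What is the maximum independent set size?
Maximum independent set = 5

By König's theorem:
- Min vertex cover = Max matching = 3
- Max independent set = Total vertices - Min vertex cover
- Max independent set = 8 - 3 = 5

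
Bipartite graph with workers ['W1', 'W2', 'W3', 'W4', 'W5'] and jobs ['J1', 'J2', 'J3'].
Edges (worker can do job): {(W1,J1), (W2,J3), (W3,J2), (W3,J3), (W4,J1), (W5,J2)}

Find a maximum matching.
Matching: {(W3,J3), (W4,J1), (W5,J2)}

Maximum matching (size 3):
  W3 → J3
  W4 → J1
  W5 → J2

Each worker is assigned to at most one job, and each job to at most one worker.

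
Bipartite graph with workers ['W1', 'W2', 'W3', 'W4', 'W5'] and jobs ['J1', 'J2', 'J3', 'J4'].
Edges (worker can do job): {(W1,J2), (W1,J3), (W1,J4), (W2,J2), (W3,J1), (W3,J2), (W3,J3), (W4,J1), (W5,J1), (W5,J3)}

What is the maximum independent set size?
Maximum independent set = 5

By König's theorem:
- Min vertex cover = Max matching = 4
- Max independent set = Total vertices - Min vertex cover
- Max independent set = 9 - 4 = 5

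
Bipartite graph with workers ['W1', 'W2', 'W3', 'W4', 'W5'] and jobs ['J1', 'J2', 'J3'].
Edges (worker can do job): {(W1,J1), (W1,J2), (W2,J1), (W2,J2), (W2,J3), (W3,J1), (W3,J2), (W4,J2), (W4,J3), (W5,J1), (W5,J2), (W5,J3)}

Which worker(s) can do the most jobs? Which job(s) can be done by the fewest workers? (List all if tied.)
Most versatile: W2, W5 (3 jobs); Least covered: J3 (3 workers)

Worker degrees (jobs they can do): W1:2, W2:3, W3:2, W4:2, W5:3
Job degrees (workers who can do it): J1:4, J2:5, J3:3

Maximum worker degree is 3, achieved by: W2, W5
Minimum job degree is 3, achieved by: J3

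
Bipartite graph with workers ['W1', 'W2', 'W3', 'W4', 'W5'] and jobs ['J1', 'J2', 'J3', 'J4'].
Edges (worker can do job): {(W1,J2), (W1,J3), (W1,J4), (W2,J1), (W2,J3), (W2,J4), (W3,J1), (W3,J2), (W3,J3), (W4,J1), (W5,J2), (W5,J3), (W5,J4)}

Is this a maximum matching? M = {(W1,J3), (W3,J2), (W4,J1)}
No, size 3 is not maximum

Proposed matching has size 3.
Maximum matching size for this graph: 4.

This is NOT maximum - can be improved to size 4.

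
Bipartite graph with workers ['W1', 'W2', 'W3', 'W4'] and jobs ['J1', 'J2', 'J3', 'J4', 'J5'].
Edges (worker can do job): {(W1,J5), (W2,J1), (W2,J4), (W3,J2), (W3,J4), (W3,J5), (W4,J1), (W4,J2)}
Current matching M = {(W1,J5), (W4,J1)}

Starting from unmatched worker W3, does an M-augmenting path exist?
Yes: W3 → J2

An M-augmenting path alternates non-matching / matching edges, starting and ending at unmatched vertices.
Path: W3 → J2
(J2 is unmatched in M, so the path is augmenting.)
Flipping edges along this path would increase |M| from 2 to 3.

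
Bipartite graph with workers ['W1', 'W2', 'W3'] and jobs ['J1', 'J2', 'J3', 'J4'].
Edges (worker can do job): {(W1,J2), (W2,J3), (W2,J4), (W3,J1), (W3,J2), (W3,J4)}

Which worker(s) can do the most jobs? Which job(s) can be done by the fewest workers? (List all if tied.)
Most versatile: W3 (3 jobs); Least covered: J1, J3 (1 workers)

Worker degrees (jobs they can do): W1:1, W2:2, W3:3
Job degrees (workers who can do it): J1:1, J2:2, J3:1, J4:2

Maximum worker degree is 3, achieved by: W3
Minimum job degree is 1, achieved by: J1, J3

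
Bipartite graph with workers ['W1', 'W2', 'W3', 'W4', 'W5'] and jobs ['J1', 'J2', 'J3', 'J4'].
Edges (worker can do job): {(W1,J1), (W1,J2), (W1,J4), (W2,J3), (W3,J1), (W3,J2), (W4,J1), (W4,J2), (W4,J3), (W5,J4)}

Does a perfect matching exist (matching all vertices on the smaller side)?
Yes, perfect matching exists (size 4)

Perfect matching: {(W1,J2), (W3,J1), (W4,J3), (W5,J4)}
All 4 vertices on the smaller side are matched.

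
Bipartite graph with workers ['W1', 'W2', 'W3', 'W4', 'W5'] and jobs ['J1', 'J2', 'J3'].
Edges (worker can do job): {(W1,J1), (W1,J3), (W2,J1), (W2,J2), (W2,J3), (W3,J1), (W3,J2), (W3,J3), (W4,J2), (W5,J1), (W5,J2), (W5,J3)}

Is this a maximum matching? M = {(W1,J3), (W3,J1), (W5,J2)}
Yes, size 3 is maximum

Proposed matching has size 3.
Maximum matching size for this graph: 3.

This is a maximum matching.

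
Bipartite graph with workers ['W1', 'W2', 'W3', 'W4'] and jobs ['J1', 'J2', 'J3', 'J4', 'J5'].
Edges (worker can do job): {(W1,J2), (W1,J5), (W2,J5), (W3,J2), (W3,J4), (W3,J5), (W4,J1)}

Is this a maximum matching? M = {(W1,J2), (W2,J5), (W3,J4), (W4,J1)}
Yes, size 4 is maximum

Proposed matching has size 4.
Maximum matching size for this graph: 4.

This is a maximum matching.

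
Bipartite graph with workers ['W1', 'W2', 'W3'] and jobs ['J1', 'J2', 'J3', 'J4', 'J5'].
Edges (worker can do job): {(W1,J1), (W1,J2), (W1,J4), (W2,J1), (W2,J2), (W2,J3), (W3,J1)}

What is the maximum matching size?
Maximum matching size = 3

Maximum matching: {(W1,J2), (W2,J3), (W3,J1)}
Size: 3

This assigns 3 workers to 3 distinct jobs.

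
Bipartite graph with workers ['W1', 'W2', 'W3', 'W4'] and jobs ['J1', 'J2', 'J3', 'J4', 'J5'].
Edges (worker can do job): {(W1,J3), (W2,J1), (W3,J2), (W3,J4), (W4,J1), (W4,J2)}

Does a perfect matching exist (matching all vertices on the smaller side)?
Yes, perfect matching exists (size 4)

Perfect matching: {(W1,J3), (W2,J1), (W3,J4), (W4,J2)}
All 4 vertices on the smaller side are matched.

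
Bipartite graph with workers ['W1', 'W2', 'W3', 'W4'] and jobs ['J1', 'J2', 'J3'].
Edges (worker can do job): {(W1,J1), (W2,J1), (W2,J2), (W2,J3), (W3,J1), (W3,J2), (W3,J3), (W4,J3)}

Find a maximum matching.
Matching: {(W1,J1), (W3,J2), (W4,J3)}

Maximum matching (size 3):
  W1 → J1
  W3 → J2
  W4 → J3

Each worker is assigned to at most one job, and each job to at most one worker.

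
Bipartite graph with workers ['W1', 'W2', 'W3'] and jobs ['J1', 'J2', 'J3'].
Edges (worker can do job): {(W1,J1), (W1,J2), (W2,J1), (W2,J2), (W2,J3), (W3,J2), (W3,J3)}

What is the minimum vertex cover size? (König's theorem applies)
Minimum vertex cover size = 3

By König's theorem: in bipartite graphs,
min vertex cover = max matching = 3

Maximum matching has size 3, so minimum vertex cover also has size 3.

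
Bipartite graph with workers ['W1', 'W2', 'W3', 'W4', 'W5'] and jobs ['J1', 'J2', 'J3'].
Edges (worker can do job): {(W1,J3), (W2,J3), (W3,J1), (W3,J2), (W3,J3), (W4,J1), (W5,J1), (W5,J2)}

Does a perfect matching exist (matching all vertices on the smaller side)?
Yes, perfect matching exists (size 3)

Perfect matching: {(W1,J3), (W3,J1), (W5,J2)}
All 3 vertices on the smaller side are matched.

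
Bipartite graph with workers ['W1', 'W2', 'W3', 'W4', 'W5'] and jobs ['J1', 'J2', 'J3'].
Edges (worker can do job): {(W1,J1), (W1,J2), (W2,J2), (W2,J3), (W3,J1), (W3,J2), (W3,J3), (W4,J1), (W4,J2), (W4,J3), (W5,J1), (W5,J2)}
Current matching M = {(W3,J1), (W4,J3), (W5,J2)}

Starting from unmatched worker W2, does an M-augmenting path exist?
No augmenting path from W2

Alternating search from W2 reaches jobs: {J1, J2, J3}.
Every reachable job is already matched in M, and following those matched edges back to workers exposes no further unvisited jobs.
No M-augmenting path from W2 exists.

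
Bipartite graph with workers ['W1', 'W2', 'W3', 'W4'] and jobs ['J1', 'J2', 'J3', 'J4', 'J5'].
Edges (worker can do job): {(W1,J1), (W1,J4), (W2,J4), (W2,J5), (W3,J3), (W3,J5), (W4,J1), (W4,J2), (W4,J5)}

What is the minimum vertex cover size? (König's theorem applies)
Minimum vertex cover size = 4

By König's theorem: in bipartite graphs,
min vertex cover = max matching = 4

Maximum matching has size 4, so minimum vertex cover also has size 4.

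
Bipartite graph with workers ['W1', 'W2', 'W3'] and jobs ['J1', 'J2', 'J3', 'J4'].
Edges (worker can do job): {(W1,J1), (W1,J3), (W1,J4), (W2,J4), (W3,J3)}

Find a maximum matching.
Matching: {(W1,J1), (W2,J4), (W3,J3)}

Maximum matching (size 3):
  W1 → J1
  W2 → J4
  W3 → J3

Each worker is assigned to at most one job, and each job to at most one worker.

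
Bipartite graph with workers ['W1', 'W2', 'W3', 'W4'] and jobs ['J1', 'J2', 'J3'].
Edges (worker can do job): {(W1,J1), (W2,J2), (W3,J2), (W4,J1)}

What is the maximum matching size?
Maximum matching size = 2

Maximum matching: {(W3,J2), (W4,J1)}
Size: 2

This assigns 2 workers to 2 distinct jobs.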